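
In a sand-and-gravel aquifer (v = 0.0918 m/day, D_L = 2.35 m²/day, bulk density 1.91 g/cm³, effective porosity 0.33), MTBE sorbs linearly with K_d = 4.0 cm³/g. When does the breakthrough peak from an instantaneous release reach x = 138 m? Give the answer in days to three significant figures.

30200 days

Retardation factor R = 1 + ρ_b·K_d/n = 1 + 1.91 × 4.0/0.33 = 24.15.
Sorption retards both mechanisms: v_R = v/R = 0.003801 m/day, D_R = D/R = 0.09731 m²/day.
Peak time from v_R²t² + 2D_R t − x² = 0: t = (√(D_R² + v_R²x²) − D_R)/v_R².
√(D_R² + v_R²x²) = √(0.09731² + 0.003801² × 138²) = 0.5335; v_R² = 1.445e-05.
t = (0.5335 − 0.09731)/1.445e-05 = 30200 days.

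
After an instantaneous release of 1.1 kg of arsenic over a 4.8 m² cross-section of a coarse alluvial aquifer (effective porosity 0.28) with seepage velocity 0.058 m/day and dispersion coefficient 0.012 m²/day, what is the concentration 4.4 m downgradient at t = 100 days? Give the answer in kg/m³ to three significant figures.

For an instantaneous plane source, C(x,t) = M/(n_e·A·√(4πDt)) · exp(−(x−vt)²/(4Dt)), with n_e·A the pore (flow) area.
Plume center vt = 0.058 × 100 = 5.8 m, so the well at 4.4 m is 1.4 m upgradient of the peak.
√(4πDt) = 3.883 m, giving peak height M/(n_e·A·√(4πDt)) = 1.1/(0.28 × 4.8 × 3.883) = 0.2108 kg/m³.
(x−vt)²/(4Dt) = (-1.4)²/(4 × 0.012 × 100) = 0.4083; exp(−0.4083) = 0.6648.
C = 0.2108 × 0.6648 = 0.140 kg/m³.

0.140 kg/m³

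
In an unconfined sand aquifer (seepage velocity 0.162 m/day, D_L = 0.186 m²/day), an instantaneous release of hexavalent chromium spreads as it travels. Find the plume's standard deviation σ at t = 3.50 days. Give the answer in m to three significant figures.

1.14 m

Dispersive spreading gives a Gaussian with σ² = 2Dt; advection only shifts the center.
σ = √(2 × 0.186 × 3.50) = 1.14 m.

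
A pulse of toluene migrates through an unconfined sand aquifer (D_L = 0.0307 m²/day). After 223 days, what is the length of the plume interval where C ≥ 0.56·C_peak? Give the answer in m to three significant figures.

The plume is Gaussian with σ = √(2Dt) = √(2 × 0.0307 × 223) = 3.700 m.
C/C_peak = exp(−Δx²/(2σ²)) = 0.56 ⇒ Δx = σ·√(−2 ln 0.56) = 3.700 × 1.077 = 3.985 m.
Width = 2Δx = 7.97 m.

7.97 m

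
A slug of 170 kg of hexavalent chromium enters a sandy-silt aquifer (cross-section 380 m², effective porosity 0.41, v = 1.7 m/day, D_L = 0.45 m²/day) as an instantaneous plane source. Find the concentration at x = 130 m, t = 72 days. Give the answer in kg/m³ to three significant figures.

0.0346 kg/m³

For an instantaneous plane source, C(x,t) = M/(n_e·A·√(4πDt)) · exp(−(x−vt)²/(4Dt)), with n_e·A the pore (flow) area.
Plume center vt = 1.7 × 72 = 122.4 m, so the well at 130 m is 7.6 m downgradient of the peak.
√(4πDt) = 20.18 m, giving peak height M/(n_e·A·√(4πDt)) = 170/(0.41 × 380 × 20.18) = 0.05407 kg/m³.
(x−vt)²/(4Dt) = (7.6)²/(4 × 0.45 × 72) = 0.4457; exp(−0.4457) = 0.6404.
C = 0.05407 × 0.6404 = 0.0346 kg/m³.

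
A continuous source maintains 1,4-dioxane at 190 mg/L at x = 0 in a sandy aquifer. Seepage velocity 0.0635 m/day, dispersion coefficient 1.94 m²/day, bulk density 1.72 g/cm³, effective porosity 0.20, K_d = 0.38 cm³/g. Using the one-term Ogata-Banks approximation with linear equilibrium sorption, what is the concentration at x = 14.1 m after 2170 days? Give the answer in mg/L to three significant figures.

Retardation factor R = 1 + ρ_b·K_d/n = 1 + 1.72 × 0.38/0.20 = 4.268.
Sorption retards both mechanisms: v_R = v/R = 0.01488 m/day, D_R = D/R = 0.4545 m²/day.
v_R·t = 0.01488 × 2170 = 32.2896 m; 2√(D_R t) = 62.81 m; argument = (14.1 − 32.2896)/62.81 = -0.2896.
C = C₀ × ½·erfc(-0.2896) = 190 × 0.6589 = 125 mg/L.

125 mg/L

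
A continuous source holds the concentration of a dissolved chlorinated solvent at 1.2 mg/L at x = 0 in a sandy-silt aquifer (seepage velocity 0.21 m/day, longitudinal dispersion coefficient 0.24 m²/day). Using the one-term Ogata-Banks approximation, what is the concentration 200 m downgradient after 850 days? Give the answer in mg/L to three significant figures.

For a continuous step input, C/C₀ ≈ ½·erfc((x−vt)/(2√(Dt))).
vt = 0.21 × 850 = 178.5 m and 2√(Dt) = 2√(0.24 × 850) = 28.57 m.
Argument (x−vt)/(2√(Dt)) = (200 − 178.5)/28.57 = 0.7525; ½·erfc(0.7525) = 0.1436.
C = 1.2 × 0.1436 = 0.172 mg/L.

0.172 mg/L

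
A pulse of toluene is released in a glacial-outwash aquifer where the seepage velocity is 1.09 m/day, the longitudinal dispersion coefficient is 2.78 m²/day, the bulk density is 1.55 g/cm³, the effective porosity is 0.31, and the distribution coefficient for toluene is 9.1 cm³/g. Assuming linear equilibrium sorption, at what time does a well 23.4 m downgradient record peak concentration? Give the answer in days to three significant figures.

895 days

Retardation factor R = 1 + ρ_b·K_d/n = 1 + 1.55 × 9.1/0.31 = 46.50.
Sorption retards both mechanisms: v_R = v/R = 0.02344 m/day, D_R = D/R = 0.05978 m²/day.
Peak time from v_R²t² + 2D_R t − x² = 0: t = (√(D_R² + v_R²x²) − D_R)/v_R².
√(D_R² + v_R²x²) = √(0.05978² + 0.02344² × 23.4²) = 0.5517; v_R² = 0.0005494.
t = (0.5517 − 0.05978)/0.0005494 = 895 days.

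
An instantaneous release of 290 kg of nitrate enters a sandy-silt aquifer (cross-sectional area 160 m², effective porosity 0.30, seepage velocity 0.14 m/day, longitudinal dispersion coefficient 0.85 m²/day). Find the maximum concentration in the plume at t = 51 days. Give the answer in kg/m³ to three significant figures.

The peak of an instantaneous 1D plume sits at x = vt; there the Gaussian factor is 1 and C_max = M/(n_e·A·√(4πDt)), where n_e·A is the pore area the mass is dissolved in.
√(4πDt) = √(4π × 0.85 × 51) = 23.34 m, so C_max = 290/(0.30 × 160 × 23.34) = 0.259 kg/m³.

0.259 kg/m³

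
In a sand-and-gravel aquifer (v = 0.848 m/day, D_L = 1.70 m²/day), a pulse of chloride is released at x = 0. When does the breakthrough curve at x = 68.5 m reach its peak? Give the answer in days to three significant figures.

78.4 days

For the 1D instantaneous-source solution, setting ∂C/∂t = 0 at fixed x gives v²t² + 2Dt − x² = 0, so t = (√(D² + v²x²) − D)/v².
√(D² + v²x²) = √(1.70² + 0.848² × 68.5²) = 58.11; v² = 0.719104.
t = (58.11 − 1.70)/0.719104 = 78.4 days (vs. the pure-advection estimate x/v = 80.8 d).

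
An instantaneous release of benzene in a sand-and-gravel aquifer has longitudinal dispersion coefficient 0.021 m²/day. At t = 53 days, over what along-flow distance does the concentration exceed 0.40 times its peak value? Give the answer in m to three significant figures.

4.04 m

The plume is Gaussian with σ = √(2Dt) = √(2 × 0.021 × 53) = 1.492 m.
C/C_peak = exp(−Δx²/(2σ²)) = 0.40 ⇒ Δx = σ·√(−2 ln 0.40) = 1.492 × 1.354 = 2.020 m.
Width = 2Δx = 4.04 m.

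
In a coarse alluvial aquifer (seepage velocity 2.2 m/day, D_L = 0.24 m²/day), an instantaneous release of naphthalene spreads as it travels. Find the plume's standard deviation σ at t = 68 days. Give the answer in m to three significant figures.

Dispersive spreading gives a Gaussian with σ² = 2Dt; advection only shifts the center.
σ = √(2 × 0.24 × 68) = 5.71 m.

5.71 m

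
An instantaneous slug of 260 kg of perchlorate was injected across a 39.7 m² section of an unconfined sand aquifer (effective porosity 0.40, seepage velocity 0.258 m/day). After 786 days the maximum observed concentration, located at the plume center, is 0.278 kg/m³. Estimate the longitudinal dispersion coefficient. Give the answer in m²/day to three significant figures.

At the plume center C_max = M/(n_e·A·√(4πDt)), so D = M²/(4πt·(n_e·A·C_max)²).
n_e·A·C_max = 0.40 × 39.7 × 0.278 = 4.415 kg/m.
D = 260²/(4π × 786 × 4.415²) = 0.351 m²/day.

0.351 m²/day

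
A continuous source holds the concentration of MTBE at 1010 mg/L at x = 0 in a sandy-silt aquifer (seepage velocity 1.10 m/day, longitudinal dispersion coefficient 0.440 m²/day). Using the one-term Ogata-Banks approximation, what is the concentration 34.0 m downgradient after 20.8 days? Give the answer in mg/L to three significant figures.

For a continuous step input, C/C₀ ≈ ½·erfc((x−vt)/(2√(Dt))).
vt = 1.10 × 20.8 = 22.88 m and 2√(Dt) = 2√(0.440 × 20.8) = 6.050 m.
Argument (x−vt)/(2√(Dt)) = (34.0 − 22.88)/6.050 = 1.838; ½·erfc(1.838) = 0.004670.
C = 1010 × 0.004670 = 4.72 mg/L.

4.72 mg/L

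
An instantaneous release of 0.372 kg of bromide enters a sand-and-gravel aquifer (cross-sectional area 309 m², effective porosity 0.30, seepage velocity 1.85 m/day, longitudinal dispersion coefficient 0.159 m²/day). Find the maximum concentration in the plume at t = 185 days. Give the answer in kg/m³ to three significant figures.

The peak of an instantaneous 1D plume sits at x = vt; there the Gaussian factor is 1 and C_max = M/(n_e·A·√(4πDt)), where n_e·A is the pore area the mass is dissolved in.
√(4πDt) = √(4π × 0.159 × 185) = 19.23 m, so C_max = 0.372/(0.30 × 309 × 19.23) = 0.000209 kg/m³.

0.000209 kg/m³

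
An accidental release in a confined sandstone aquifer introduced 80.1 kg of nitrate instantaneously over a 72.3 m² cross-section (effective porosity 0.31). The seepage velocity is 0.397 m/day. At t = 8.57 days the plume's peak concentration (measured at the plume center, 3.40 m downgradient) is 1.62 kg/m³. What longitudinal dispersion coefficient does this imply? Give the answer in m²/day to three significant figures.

At the plume center C_max = M/(n_e·A·√(4πDt)), so D = M²/(4πt·(n_e·A·C_max)²).
n_e·A·C_max = 0.31 × 72.3 × 1.62 = 36.31 kg/m.
D = 80.1²/(4π × 8.57 × 36.31²) = 0.0452 m²/day.

0.0452 m²/day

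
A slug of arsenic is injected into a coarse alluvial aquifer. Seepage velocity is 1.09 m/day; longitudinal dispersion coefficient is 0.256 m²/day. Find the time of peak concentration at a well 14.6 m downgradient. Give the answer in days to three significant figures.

For the 1D instantaneous-source solution, setting ∂C/∂t = 0 at fixed x gives v²t² + 2Dt − x² = 0, so t = (√(D² + v²x²) − D)/v².
√(D² + v²x²) = √(0.256² + 1.09² × 14.6²) = 15.92; v² = 1.1881.
t = (15.92 − 0.256)/1.1881 = 13.2 days (vs. the pure-advection estimate x/v = 13.4 d).

13.2 days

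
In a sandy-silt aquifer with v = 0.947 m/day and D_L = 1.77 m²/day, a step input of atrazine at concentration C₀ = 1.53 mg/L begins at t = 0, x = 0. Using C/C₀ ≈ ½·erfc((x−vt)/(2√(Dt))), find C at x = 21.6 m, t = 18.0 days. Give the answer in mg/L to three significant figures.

0.435 mg/L

For a continuous step input, C/C₀ ≈ ½·erfc((x−vt)/(2√(Dt))).
vt = 0.947 × 18.0 = 17.046 m and 2√(Dt) = 2√(1.77 × 18.0) = 11.29 m.
Argument (x−vt)/(2√(Dt)) = (21.6 − 17.046)/11.29 = 0.4034; ½·erfc(0.4034) = 0.2842.
C = 1.53 × 0.2842 = 0.435 mg/L.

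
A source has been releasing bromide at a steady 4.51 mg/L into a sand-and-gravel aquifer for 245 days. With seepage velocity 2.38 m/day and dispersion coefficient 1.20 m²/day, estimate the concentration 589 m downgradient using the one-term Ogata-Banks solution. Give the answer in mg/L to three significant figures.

For a continuous step input, C/C₀ ≈ ½·erfc((x−vt)/(2√(Dt))).
vt = 2.38 × 245 = 583.1 m and 2√(Dt) = 2√(1.20 × 245) = 34.29 m.
Argument (x−vt)/(2√(Dt)) = (589 − 583.1)/34.29 = 0.1721; ½·erfc(0.1721) = 0.4039.
C = 4.51 × 0.4039 = 1.82 mg/L.

1.82 mg/L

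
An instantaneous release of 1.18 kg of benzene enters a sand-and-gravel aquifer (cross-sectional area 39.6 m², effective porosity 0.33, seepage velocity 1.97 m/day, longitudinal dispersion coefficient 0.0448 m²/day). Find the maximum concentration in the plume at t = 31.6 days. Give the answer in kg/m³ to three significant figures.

0.0214 kg/m³

The peak of an instantaneous 1D plume sits at x = vt; there the Gaussian factor is 1 and C_max = M/(n_e·A·√(4πDt)), where n_e·A is the pore area the mass is dissolved in.
√(4πDt) = √(4π × 0.0448 × 31.6) = 4.218 m, so C_max = 1.18/(0.33 × 39.6 × 4.218) = 0.0214 kg/m³.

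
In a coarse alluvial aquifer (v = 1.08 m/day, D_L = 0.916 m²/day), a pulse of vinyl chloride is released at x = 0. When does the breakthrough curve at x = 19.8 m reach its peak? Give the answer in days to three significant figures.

17.6 days

For the 1D instantaneous-source solution, setting ∂C/∂t = 0 at fixed x gives v²t² + 2Dt − x² = 0, so t = (√(D² + v²x²) − D)/v².
√(D² + v²x²) = √(0.916² + 1.08² × 19.8²) = 21.40; v² = 1.1664.
t = (21.40 − 0.916)/1.1664 = 17.6 days (vs. the pure-advection estimate x/v = 18.3 d).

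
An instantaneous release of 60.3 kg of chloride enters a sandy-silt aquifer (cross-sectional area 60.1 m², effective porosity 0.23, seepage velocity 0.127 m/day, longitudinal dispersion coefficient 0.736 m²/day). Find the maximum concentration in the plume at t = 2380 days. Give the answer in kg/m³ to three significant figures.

The peak of an instantaneous 1D plume sits at x = vt; there the Gaussian factor is 1 and C_max = M/(n_e·A·√(4πDt)), where n_e·A is the pore area the mass is dissolved in.
√(4πDt) = √(4π × 0.736 × 2380) = 148.4 m, so C_max = 60.3/(0.23 × 60.1 × 148.4) = 0.0294 kg/m³.

0.0294 kg/m³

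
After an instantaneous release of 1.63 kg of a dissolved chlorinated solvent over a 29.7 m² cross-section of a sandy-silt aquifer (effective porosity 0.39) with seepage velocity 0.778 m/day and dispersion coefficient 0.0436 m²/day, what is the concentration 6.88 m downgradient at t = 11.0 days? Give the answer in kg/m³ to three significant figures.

0.0132 kg/m³

For an instantaneous plane source, C(x,t) = M/(n_e·A·√(4πDt)) · exp(−(x−vt)²/(4Dt)), with n_e·A the pore (flow) area.
Plume center vt = 0.778 × 11.0 = 8.558 m, so the well at 6.88 m is 1.678 m upgradient of the peak.
√(4πDt) = 2.455 m, giving peak height M/(n_e·A·√(4πDt)) = 1.63/(0.39 × 29.7 × 2.455) = 0.05732 kg/m³.
(x−vt)²/(4Dt) = (-1.678)²/(4 × 0.0436 × 11.0) = 1.468; exp(−1.468) = 0.2304.
C = 0.05732 × 0.2304 = 0.0132 kg/m³.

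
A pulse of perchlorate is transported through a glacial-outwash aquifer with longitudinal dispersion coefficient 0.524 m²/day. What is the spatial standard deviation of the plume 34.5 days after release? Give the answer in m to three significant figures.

6.01 m

Dispersive spreading gives a Gaussian with σ² = 2Dt; advection only shifts the center.
σ = √(2 × 0.524 × 34.5) = 6.01 m.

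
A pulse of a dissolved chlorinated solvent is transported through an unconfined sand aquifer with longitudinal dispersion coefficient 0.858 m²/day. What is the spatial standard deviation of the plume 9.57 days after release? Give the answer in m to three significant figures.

4.05 m

Dispersive spreading gives a Gaussian with σ² = 2Dt; advection only shifts the center.
σ = √(2 × 0.858 × 9.57) = 4.05 m.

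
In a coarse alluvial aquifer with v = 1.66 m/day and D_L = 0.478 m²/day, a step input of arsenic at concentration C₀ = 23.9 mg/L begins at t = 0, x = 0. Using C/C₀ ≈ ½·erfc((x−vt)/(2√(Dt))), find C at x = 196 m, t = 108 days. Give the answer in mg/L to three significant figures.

1.19 mg/L

For a continuous step input, C/C₀ ≈ ½·erfc((x−vt)/(2√(Dt))).
vt = 1.66 × 108 = 179.28 m and 2√(Dt) = 2√(0.478 × 108) = 14.37 m.
Argument (x−vt)/(2√(Dt)) = (196 − 179.28)/14.37 = 1.164; ½·erfc(1.164) = 0.04987.
C = 23.9 × 0.04987 = 1.19 mg/L.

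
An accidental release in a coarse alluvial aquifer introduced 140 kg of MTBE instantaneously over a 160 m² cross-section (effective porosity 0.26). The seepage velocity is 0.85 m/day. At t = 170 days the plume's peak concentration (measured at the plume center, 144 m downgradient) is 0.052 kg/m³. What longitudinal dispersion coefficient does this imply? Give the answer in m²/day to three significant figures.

1.96 m²/day

At the plume center C_max = M/(n_e·A·√(4πDt)), so D = M²/(4πt·(n_e·A·C_max)²).
n_e·A·C_max = 0.26 × 160 × 0.052 = 2.163 kg/m.
D = 140²/(4π × 170 × 2.163²) = 1.96 m²/day.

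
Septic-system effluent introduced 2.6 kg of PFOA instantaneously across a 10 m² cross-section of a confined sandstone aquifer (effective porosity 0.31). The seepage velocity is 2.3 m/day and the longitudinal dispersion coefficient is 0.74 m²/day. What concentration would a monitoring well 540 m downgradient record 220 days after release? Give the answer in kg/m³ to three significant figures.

0.00314 kg/m³

For an instantaneous plane source, C(x,t) = M/(n_e·A·√(4πDt)) · exp(−(x−vt)²/(4Dt)), with n_e·A the pore (flow) area.
Plume center vt = 2.3 × 220 = 506 m, so the well at 540 m is 34 m downgradient of the peak.
√(4πDt) = 45.23 m, giving peak height M/(n_e·A·√(4πDt)) = 2.6/(0.31 × 10 × 45.23) = 0.01854 kg/m³.
(x−vt)²/(4Dt) = (34)²/(4 × 0.74 × 220) = 1.775; exp(−1.775) = 0.1695.
C = 0.01854 × 0.1695 = 0.00314 kg/m³.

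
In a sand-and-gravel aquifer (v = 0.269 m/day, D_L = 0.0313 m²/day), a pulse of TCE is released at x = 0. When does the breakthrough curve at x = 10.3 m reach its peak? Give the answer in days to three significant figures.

37.9 days

For the 1D instantaneous-source solution, setting ∂C/∂t = 0 at fixed x gives v²t² + 2Dt − x² = 0, so t = (√(D² + v²x²) − D)/v².
√(D² + v²x²) = √(0.0313² + 0.269² × 10.3²) = 2.771; v² = 0.072361.
t = (2.771 − 0.0313)/0.072361 = 37.9 days (vs. the pure-advection estimate x/v = 38.3 d).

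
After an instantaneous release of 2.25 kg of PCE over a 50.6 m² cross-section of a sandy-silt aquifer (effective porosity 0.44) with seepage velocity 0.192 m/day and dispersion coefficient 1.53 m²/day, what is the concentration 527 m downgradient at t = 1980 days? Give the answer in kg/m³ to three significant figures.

8.74e-05 kg/m³

For an instantaneous plane source, C(x,t) = M/(n_e·A·√(4πDt)) · exp(−(x−vt)²/(4Dt)), with n_e·A the pore (flow) area.
Plume center vt = 0.192 × 1980 = 380.16 m, so the well at 527 m is 146.84 m downgradient of the peak.
√(4πDt) = 195.1 m, giving peak height M/(n_e·A·√(4πDt)) = 2.25/(0.44 × 50.6 × 195.1) = 0.0005180 kg/m³.
(x−vt)²/(4Dt) = (146.84)²/(4 × 1.53 × 1980) = 1.779; exp(−1.779) = 0.1688.
C = 0.0005180 × 0.1688 = 8.74e-05 kg/m³.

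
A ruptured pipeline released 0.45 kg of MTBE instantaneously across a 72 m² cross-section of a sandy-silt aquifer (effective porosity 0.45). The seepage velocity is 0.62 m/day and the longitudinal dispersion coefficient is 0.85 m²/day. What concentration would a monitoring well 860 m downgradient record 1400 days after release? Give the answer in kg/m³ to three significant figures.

0.000112 kg/m³

For an instantaneous plane source, C(x,t) = M/(n_e·A·√(4πDt)) · exp(−(x−vt)²/(4Dt)), with n_e·A the pore (flow) area.
Plume center vt = 0.62 × 1400 = 868 m, so the well at 860 m is 8 m upgradient of the peak.
√(4πDt) = 122.3 m, giving peak height M/(n_e·A·√(4πDt)) = 0.45/(0.45 × 72 × 122.3) = 0.0001136 kg/m³.
(x−vt)²/(4Dt) = (-8)²/(4 × 0.85 × 1400) = 0.01345; exp(−0.01345) = 0.9866.
C = 0.0001136 × 0.9866 = 0.000112 kg/m³.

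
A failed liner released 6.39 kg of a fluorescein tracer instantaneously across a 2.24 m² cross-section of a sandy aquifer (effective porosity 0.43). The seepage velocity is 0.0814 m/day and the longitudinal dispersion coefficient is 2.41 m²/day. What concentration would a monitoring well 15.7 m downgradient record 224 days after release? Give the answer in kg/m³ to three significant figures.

0.0803 kg/m³

For an instantaneous plane source, C(x,t) = M/(n_e·A·√(4πDt)) · exp(−(x−vt)²/(4Dt)), with n_e·A the pore (flow) area.
Plume center vt = 0.0814 × 224 = 18.2336 m, so the well at 15.7 m is 2.5336 m upgradient of the peak.
√(4πDt) = 82.36 m, giving peak height M/(n_e·A·√(4πDt)) = 6.39/(0.43 × 2.24 × 82.36) = 0.08055 kg/m³.
(x−vt)²/(4Dt) = (-2.5336)²/(4 × 2.41 × 224) = 0.002973; exp(−0.002973) = 0.9970.
C = 0.08055 × 0.9970 = 0.0803 kg/m³.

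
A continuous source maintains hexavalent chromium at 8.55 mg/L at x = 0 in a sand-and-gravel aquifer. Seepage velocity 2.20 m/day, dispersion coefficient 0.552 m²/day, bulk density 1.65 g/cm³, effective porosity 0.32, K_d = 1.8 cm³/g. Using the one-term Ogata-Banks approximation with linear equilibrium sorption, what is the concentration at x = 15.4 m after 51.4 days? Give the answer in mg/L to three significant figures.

Retardation factor R = 1 + ρ_b·K_d/n = 1 + 1.65 × 1.8/0.32 = 10.28.
Sorption retards both mechanisms: v_R = v/R = 0.2140 m/day, D_R = D/R = 0.05370 m²/day.
v_R·t = 0.2140 × 51.4 = 10.9996 m; 2√(D_R t) = 3.323 m; argument = (15.4 − 10.9996)/3.323 = 1.324.
C = C₀ × ½·erfc(1.324) = 8.55 × 0.03057 = 0.261 mg/L.

0.261 mg/L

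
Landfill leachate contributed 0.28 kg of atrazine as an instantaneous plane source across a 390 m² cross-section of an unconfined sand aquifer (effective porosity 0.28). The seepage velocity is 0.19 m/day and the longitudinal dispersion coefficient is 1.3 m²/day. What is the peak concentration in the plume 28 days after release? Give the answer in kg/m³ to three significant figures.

0.000120 kg/m³

The peak of an instantaneous 1D plume sits at x = vt; there the Gaussian factor is 1 and C_max = M/(n_e·A·√(4πDt)), where n_e·A is the pore area the mass is dissolved in.
√(4πDt) = √(4π × 1.3 × 28) = 21.39 m, so C_max = 0.28/(0.28 × 390 × 21.39) = 0.000120 kg/m³.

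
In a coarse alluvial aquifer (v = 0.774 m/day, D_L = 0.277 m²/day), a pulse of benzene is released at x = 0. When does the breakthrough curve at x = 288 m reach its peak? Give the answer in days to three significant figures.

372 days

For the 1D instantaneous-source solution, setting ∂C/∂t = 0 at fixed x gives v²t² + 2Dt − x² = 0, so t = (√(D² + v²x²) − D)/v².
√(D² + v²x²) = √(0.277² + 0.774² × 288²) = 222.9; v² = 0.599076.
t = (222.9 − 0.277)/0.599076 = 372 days (vs. the pure-advection estimate x/v = 372 d).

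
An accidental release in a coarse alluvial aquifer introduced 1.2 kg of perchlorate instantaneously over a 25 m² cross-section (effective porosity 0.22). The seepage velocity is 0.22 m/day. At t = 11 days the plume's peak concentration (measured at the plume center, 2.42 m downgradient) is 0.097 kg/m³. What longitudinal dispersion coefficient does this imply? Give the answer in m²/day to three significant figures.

0.0366 m²/day

At the plume center C_max = M/(n_e·A·√(4πDt)), so D = M²/(4πt·(n_e·A·C_max)²).
n_e·A·C_max = 0.22 × 25 × 0.097 = 0.5335 kg/m.
D = 1.2²/(4π × 11 × 0.5335²) = 0.0366 m²/day.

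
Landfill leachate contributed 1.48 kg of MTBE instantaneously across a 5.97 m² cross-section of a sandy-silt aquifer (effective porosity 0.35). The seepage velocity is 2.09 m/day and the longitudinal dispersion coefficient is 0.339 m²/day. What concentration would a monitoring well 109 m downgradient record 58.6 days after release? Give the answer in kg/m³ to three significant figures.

0.00456 kg/m³

For an instantaneous plane source, C(x,t) = M/(n_e·A·√(4πDt)) · exp(−(x−vt)²/(4Dt)), with n_e·A the pore (flow) area.
Plume center vt = 2.09 × 58.6 = 122.474 m, so the well at 109 m is 13.474 m upgradient of the peak.
√(4πDt) = 15.80 m, giving peak height M/(n_e·A·√(4πDt)) = 1.48/(0.35 × 5.97 × 15.80) = 0.04483 kg/m³.
(x−vt)²/(4Dt) = (-13.474)²/(4 × 0.339 × 58.6) = 2.285; exp(−2.285) = 0.1018.
C = 0.04483 × 0.1018 = 0.00456 kg/m³.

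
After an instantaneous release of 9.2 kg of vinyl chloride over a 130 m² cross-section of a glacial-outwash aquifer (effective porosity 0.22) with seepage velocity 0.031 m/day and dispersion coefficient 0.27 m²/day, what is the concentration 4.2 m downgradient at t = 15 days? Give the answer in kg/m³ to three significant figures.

For an instantaneous plane source, C(x,t) = M/(n_e·A·√(4πDt)) · exp(−(x−vt)²/(4Dt)), with n_e·A the pore (flow) area.
Plume center vt = 0.031 × 15 = 0.465 m, so the well at 4.2 m is 3.735 m downgradient of the peak.
√(4πDt) = 7.134 m, giving peak height M/(n_e·A·√(4πDt)) = 9.2/(0.22 × 130 × 7.134) = 0.04509 kg/m³.
(x−vt)²/(4Dt) = (3.735)²/(4 × 0.27 × 15) = 0.8611; exp(−0.8611) = 0.4227.
C = 0.04509 × 0.4227 = 0.0191 kg/m³.

0.0191 kg/m³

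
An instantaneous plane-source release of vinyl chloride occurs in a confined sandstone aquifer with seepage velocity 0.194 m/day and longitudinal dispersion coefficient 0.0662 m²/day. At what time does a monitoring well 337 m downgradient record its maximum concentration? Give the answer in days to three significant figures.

For the 1D instantaneous-source solution, setting ∂C/∂t = 0 at fixed x gives v²t² + 2Dt − x² = 0, so t = (√(D² + v²x²) − D)/v².
√(D² + v²x²) = √(0.0662² + 0.194² × 337²) = 65.38; v² = 0.037636.
t = (65.38 − 0.0662)/0.037636 = 1740 days (vs. the pure-advection estimate x/v = 1740 d).

1740 days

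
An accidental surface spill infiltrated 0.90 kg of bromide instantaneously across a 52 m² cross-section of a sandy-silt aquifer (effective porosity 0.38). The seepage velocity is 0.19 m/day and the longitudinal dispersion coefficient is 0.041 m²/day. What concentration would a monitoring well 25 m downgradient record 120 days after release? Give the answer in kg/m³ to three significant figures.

0.00453 kg/m³

For an instantaneous plane source, C(x,t) = M/(n_e·A·√(4πDt)) · exp(−(x−vt)²/(4Dt)), with n_e·A the pore (flow) area.
Plume center vt = 0.19 × 120 = 22.8 m, so the well at 25 m is 2.2 m downgradient of the peak.
√(4πDt) = 7.863 m, giving peak height M/(n_e·A·√(4πDt)) = 0.90/(0.38 × 52 × 7.863) = 0.005793 kg/m³.
(x−vt)²/(4Dt) = (2.2)²/(4 × 0.041 × 120) = 0.2459; exp(−0.2459) = 0.7820.
C = 0.005793 × 0.7820 = 0.00453 kg/m³.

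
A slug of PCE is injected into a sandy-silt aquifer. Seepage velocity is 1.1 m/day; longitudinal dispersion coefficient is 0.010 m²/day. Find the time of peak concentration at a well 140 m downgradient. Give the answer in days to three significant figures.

For the 1D instantaneous-source solution, setting ∂C/∂t = 0 at fixed x gives v²t² + 2Dt − x² = 0, so t = (√(D² + v²x²) − D)/v².
√(D² + v²x²) = √(0.010² + 1.1² × 140²) = 154.0; v² = 1.21.
t = (154.0 − 0.010)/1.21 = 127 days (vs. the pure-advection estimate x/v = 127 d).

127 days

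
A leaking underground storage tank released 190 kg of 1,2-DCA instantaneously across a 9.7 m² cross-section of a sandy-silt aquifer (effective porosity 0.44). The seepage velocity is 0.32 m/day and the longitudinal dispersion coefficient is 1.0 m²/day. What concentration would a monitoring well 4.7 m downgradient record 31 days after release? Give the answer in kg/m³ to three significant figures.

1.81 kg/m³

For an instantaneous plane source, C(x,t) = M/(n_e·A·√(4πDt)) · exp(−(x−vt)²/(4Dt)), with n_e·A the pore (flow) area.
Plume center vt = 0.32 × 31 = 9.92 m, so the well at 4.7 m is 5.22 m upgradient of the peak.
√(4πDt) = 19.74 m, giving peak height M/(n_e·A·√(4πDt)) = 190/(0.44 × 9.7 × 19.74) = 2.255 kg/m³.
(x−vt)²/(4Dt) = (-5.22)²/(4 × 1.0 × 31) = 0.2197; exp(−0.2197) = 0.8028.
C = 2.255 × 0.8028 = 1.81 kg/m³.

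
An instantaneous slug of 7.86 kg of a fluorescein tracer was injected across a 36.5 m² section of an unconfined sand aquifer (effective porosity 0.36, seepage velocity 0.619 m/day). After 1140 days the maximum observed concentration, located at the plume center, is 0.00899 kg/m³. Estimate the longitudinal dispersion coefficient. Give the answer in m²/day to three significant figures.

At the plume center C_max = M/(n_e·A·√(4πDt)), so D = M²/(4πt·(n_e·A·C_max)²).
n_e·A·C_max = 0.36 × 36.5 × 0.00899 = 0.1181 kg/m.
D = 7.86²/(4π × 1140 × 0.1181²) = 0.309 m²/day.

0.309 m²/day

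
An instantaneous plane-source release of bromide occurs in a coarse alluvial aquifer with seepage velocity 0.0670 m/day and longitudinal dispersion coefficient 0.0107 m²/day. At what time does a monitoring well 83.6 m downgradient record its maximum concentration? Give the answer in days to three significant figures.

For the 1D instantaneous-source solution, setting ∂C/∂t = 0 at fixed x gives v²t² + 2Dt − x² = 0, so t = (√(D² + v²x²) − D)/v².
√(D² + v²x²) = √(0.0107² + 0.0670² × 83.6²) = 5.601; v² = 0.004489.
t = (5.601 − 0.0107)/0.004489 = 1250 days (vs. the pure-advection estimate x/v = 1250 d).

1250 days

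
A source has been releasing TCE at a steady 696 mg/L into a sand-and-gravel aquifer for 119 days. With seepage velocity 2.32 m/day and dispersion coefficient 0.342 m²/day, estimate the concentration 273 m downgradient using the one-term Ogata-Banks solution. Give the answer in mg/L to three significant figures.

For a continuous step input, C/C₀ ≈ ½·erfc((x−vt)/(2√(Dt))).
vt = 2.32 × 119 = 276.08 m and 2√(Dt) = 2√(0.342 × 119) = 12.76 m.
Argument (x−vt)/(2√(Dt)) = (273 − 276.08)/12.76 = -0.2414; ½·erfc(-0.2414) = 0.6336.
C = 696 × 0.6336 = 441 mg/L.

441 mg/L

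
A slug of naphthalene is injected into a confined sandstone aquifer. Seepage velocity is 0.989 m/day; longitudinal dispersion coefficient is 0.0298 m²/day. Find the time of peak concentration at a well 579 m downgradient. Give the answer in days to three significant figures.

For the 1D instantaneous-source solution, setting ∂C/∂t = 0 at fixed x gives v²t² + 2Dt − x² = 0, so t = (√(D² + v²x²) − D)/v².
√(D² + v²x²) = √(0.0298² + 0.989² × 579²) = 572.6; v² = 0.978121.
t = (572.6 − 0.0298)/0.978121 = 585 days (vs. the pure-advection estimate x/v = 585 d).

585 days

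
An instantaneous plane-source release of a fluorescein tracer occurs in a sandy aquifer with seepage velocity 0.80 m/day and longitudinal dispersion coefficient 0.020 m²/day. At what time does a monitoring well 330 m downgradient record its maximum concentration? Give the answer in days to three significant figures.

412 days

For the 1D instantaneous-source solution, setting ∂C/∂t = 0 at fixed x gives v²t² + 2Dt − x² = 0, so t = (√(D² + v²x²) − D)/v².
√(D² + v²x²) = √(0.020² + 0.80² × 330²) = 264.0; v² = 0.64.
t = (264.0 − 0.020)/0.64 = 412 days (vs. the pure-advection estimate x/v = 412 d).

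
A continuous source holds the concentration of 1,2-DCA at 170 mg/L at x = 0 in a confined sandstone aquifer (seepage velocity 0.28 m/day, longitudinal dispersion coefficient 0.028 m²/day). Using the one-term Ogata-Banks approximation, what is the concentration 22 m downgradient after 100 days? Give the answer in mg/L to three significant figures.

For a continuous step input, C/C₀ ≈ ½·erfc((x−vt)/(2√(Dt))).
vt = 0.28 × 100 = 28 m and 2√(Dt) = 2√(0.028 × 100) = 3.347 m.
Argument (x−vt)/(2√(Dt)) = (22 − 28)/3.347 = -1.793; ½·erfc(-1.793) = 0.9944.
C = 170 × 0.9944 = 169 mg/L.

169 mg/L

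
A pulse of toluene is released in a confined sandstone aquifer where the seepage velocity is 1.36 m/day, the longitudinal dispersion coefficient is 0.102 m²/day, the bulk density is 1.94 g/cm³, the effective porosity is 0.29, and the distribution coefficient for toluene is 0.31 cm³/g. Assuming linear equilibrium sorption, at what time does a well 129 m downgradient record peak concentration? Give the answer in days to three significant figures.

Retardation factor R = 1 + ρ_b·K_d/n = 1 + 1.94 × 0.31/0.29 = 3.074.
Sorption retards both mechanisms: v_R = v/R = 0.4424 m/day, D_R = D/R = 0.03318 m²/day.
Peak time from v_R²t² + 2D_R t − x² = 0: t = (√(D_R² + v_R²x²) − D_R)/v_R².
√(D_R² + v_R²x²) = √(0.03318² + 0.4424² × 129²) = 57.07; v_R² = 0.1957.
t = (57.07 − 0.03318)/0.1957 = 291 days.

291 days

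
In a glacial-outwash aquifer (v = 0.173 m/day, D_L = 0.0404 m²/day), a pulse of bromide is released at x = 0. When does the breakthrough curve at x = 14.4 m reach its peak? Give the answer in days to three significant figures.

81.9 days

For the 1D instantaneous-source solution, setting ∂C/∂t = 0 at fixed x gives v²t² + 2Dt − x² = 0, so t = (√(D² + v²x²) − D)/v².
√(D² + v²x²) = √(0.0404² + 0.173² × 14.4²) = 2.492; v² = 0.029929.
t = (2.492 − 0.0404)/0.029929 = 81.9 days (vs. the pure-advection estimate x/v = 83.2 d).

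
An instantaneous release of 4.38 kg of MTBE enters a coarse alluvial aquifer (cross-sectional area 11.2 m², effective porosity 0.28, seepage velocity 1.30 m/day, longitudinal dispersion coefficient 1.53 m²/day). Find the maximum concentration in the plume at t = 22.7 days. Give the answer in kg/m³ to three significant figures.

0.0669 kg/m³

The peak of an instantaneous 1D plume sits at x = vt; there the Gaussian factor is 1 and C_max = M/(n_e·A·√(4πDt)), where n_e·A is the pore area the mass is dissolved in.
√(4πDt) = √(4π × 1.53 × 22.7) = 20.89 m, so C_max = 4.38/(0.28 × 11.2 × 20.89) = 0.0669 kg/m³.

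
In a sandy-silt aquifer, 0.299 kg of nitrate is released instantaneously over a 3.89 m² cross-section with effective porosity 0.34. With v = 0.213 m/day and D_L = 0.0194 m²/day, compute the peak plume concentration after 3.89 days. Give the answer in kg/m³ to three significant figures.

The peak of an instantaneous 1D plume sits at x = vt; there the Gaussian factor is 1 and C_max = M/(n_e·A·√(4πDt)), where n_e·A is the pore area the mass is dissolved in.
√(4πDt) = √(4π × 0.0194 × 3.89) = 0.9738 m, so C_max = 0.299/(0.34 × 3.89 × 0.9738) = 0.232 kg/m³.

0.232 kg/m³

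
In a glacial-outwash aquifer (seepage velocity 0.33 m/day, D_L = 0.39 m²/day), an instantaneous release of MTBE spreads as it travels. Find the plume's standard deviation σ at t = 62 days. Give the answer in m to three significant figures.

Dispersive spreading gives a Gaussian with σ² = 2Dt; advection only shifts the center.
σ = √(2 × 0.39 × 62) = 6.95 m.

6.95 m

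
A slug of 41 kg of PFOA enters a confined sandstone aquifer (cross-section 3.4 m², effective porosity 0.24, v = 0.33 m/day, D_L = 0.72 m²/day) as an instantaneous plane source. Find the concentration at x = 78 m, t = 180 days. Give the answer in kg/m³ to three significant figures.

For an instantaneous plane source, C(x,t) = M/(n_e·A·√(4πDt)) · exp(−(x−vt)²/(4Dt)), with n_e·A the pore (flow) area.
Plume center vt = 0.33 × 180 = 59.4 m, so the well at 78 m is 18.6 m downgradient of the peak.
√(4πDt) = 40.36 m, giving peak height M/(n_e·A·√(4πDt)) = 41/(0.24 × 3.4 × 40.36) = 1.245 kg/m³.
(x−vt)²/(4Dt) = (18.6)²/(4 × 0.72 × 180) = 0.6674; exp(−0.6674) = 0.5130.
C = 1.245 × 0.5130 = 0.639 kg/m³.

0.639 kg/m³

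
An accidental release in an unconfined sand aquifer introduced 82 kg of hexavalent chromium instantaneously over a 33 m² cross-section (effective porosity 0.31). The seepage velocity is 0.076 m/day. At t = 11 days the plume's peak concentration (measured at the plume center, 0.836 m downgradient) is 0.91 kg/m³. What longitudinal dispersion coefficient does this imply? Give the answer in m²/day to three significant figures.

0.561 m²/day

At the plume center C_max = M/(n_e·A·√(4πDt)), so D = M²/(4πt·(n_e·A·C_max)²).
n_e·A·C_max = 0.31 × 33 × 0.91 = 9.309 kg/m.
D = 82²/(4π × 11 × 9.309²) = 0.561 m²/day.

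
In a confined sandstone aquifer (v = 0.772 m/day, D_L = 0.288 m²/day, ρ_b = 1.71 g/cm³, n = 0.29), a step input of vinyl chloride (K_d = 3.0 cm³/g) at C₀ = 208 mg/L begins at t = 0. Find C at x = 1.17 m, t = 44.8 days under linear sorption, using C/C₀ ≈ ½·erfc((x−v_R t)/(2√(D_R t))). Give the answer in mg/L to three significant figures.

Retardation factor R = 1 + ρ_b·K_d/n = 1 + 1.71 × 3.0/0.29 = 18.69.
Sorption retards both mechanisms: v_R = v/R = 0.04131 m/day, D_R = D/R = 0.01541 m²/day.
v_R·t = 0.04131 × 44.8 = 1.850688 m; 2√(D_R t) = 1.662 m; argument = (1.17 − 1.850688)/1.662 = -0.4096.
C = C₀ × ½·erfc(-0.4096) = 208 × 0.7188 = 150 mg/L.

150 mg/L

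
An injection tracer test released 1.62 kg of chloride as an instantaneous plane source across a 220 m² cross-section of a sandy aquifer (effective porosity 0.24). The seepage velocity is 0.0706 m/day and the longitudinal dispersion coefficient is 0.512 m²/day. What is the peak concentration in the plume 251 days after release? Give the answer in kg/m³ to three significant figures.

0.000763 kg/m³

The peak of an instantaneous 1D plume sits at x = vt; there the Gaussian factor is 1 and C_max = M/(n_e·A·√(4πDt)), where n_e·A is the pore area the mass is dissolved in.
√(4πDt) = √(4π × 0.512 × 251) = 40.19 m, so C_max = 1.62/(0.24 × 220 × 40.19) = 0.000763 kg/m³.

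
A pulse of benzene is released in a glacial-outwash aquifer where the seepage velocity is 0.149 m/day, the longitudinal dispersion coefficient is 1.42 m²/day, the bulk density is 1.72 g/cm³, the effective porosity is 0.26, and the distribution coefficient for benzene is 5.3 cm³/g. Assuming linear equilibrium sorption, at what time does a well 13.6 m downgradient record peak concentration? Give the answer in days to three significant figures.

Retardation factor R = 1 + ρ_b·K_d/n = 1 + 1.72 × 5.3/0.26 = 36.06.
Sorption retards both mechanisms: v_R = v/R = 0.004132 m/day, D_R = D/R = 0.03938 m²/day.
Peak time from v_R²t² + 2D_R t − x² = 0: t = (√(D_R² + v_R²x²) − D_R)/v_R².
√(D_R² + v_R²x²) = √(0.03938² + 0.004132² × 13.6²) = 0.06862; v_R² = 1.707e-05.
t = (0.06862 − 0.03938)/1.707e-05 = 1710 days.

1710 days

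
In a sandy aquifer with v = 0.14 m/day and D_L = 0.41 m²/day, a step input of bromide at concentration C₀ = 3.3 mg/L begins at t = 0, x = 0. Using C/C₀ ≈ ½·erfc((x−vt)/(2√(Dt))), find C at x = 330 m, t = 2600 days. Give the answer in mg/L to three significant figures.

2.54 mg/L

For a continuous step input, C/C₀ ≈ ½·erfc((x−vt)/(2√(Dt))).
vt = 0.14 × 2600 = 364 m and 2√(Dt) = 2√(0.41 × 2600) = 65.30 m.
Argument (x−vt)/(2√(Dt)) = (330 − 364)/65.30 = -0.5207; ½·erfc(-0.5207) = 0.7693.
C = 3.3 × 0.7693 = 2.54 mg/L.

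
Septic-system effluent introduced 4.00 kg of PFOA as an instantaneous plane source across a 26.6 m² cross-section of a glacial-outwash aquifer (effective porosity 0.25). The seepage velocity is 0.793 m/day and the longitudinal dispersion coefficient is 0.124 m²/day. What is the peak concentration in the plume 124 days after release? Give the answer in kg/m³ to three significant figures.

The peak of an instantaneous 1D plume sits at x = vt; there the Gaussian factor is 1 and C_max = M/(n_e·A·√(4πDt)), where n_e·A is the pore area the mass is dissolved in.
√(4πDt) = √(4π × 0.124 × 124) = 13.90 m, so C_max = 4.00/(0.25 × 26.6 × 13.90) = 0.0433 kg/m³.

0.0433 kg/m³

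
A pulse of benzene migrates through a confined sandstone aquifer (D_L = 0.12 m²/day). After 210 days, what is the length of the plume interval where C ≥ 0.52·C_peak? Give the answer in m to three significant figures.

The plume is Gaussian with σ = √(2Dt) = √(2 × 0.12 × 210) = 7.099 m.
C/C_peak = exp(−Δx²/(2σ²)) = 0.52 ⇒ Δx = σ·√(−2 ln 0.52) = 7.099 × 1.144 = 8.121 m.
Width = 2Δx = 16.2 m.

16.2 m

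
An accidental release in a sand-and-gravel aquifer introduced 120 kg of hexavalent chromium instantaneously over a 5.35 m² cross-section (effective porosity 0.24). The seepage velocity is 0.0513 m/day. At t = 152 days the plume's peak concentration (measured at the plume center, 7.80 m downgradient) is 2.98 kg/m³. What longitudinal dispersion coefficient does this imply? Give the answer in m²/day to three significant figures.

At the plume center C_max = M/(n_e·A·√(4πDt)), so D = M²/(4πt·(n_e·A·C_max)²).
n_e·A·C_max = 0.24 × 5.35 × 2.98 = 3.826 kg/m.
D = 120²/(4π × 152 × 3.826²) = 0.515 m²/day.

0.515 m²/day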